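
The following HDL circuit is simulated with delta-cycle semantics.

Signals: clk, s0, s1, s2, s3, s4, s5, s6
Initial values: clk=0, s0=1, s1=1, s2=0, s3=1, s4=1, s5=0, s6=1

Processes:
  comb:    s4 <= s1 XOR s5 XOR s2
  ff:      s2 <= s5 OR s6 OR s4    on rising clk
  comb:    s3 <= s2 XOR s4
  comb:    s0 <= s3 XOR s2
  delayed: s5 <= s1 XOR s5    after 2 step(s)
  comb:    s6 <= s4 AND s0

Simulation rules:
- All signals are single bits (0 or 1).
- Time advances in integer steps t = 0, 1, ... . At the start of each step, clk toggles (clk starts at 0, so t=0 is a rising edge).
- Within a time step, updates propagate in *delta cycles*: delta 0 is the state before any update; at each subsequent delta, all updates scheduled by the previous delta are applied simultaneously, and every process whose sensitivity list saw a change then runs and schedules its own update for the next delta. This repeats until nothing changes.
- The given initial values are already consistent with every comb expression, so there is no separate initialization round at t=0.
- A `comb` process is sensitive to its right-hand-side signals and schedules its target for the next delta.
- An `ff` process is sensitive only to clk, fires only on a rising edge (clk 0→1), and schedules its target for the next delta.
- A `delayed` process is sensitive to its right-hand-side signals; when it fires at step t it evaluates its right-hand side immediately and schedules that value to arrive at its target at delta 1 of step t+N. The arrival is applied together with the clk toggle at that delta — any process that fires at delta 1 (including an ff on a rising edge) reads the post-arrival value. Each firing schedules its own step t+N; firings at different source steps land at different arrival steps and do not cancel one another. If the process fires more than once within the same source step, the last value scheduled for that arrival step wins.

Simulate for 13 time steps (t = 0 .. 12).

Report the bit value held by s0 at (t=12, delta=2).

1

t0.Δ0 clk=0 s4=1 s0=1 s2=0 s5=0 s3=1 s6=1 s1=1
t0.Δ1 clk=1 s4=1 s0=1 s2=0 s5=0 s3=1 s6=1 s1=1
t0.Δ2 clk=1 s4=1 s0=1 s2=1 s5=0 s3=1 s6=1 s1=1
t0.Δ3 clk=1 s4=0 s0=0 s2=1 s5=0 s3=0 s6=1 s1=1
t0.Δ4 clk=1 s4=0 s0=1 s2=1 s5=0 s3=1 s6=0 s1=1
t0.Δ5 clk=1 s4=0 s0=0 s2=1 s5=0 s3=1 s6=0 s1=1
t1.Δ0 clk=1 s4=0 s0=0 s2=1 s5=0 s3=1 s6=0 s1=1
t1.Δ1 clk=0 s4=0 s0=0 s2=1 s5=0 s3=1 s6=0 s1=1
t2.Δ0 clk=0 s4=0 s0=0 s2=1 s5=0 s3=1 s6=0 s1=1
t2.Δ1 clk=1 s4=0 s0=0 s2=1 s5=0 s3=1 s6=0 s1=1
t2.Δ2 clk=1 s4=0 s0=0 s2=0 s5=0 s3=1 s6=0 s1=1
t2.Δ3 clk=1 s4=1 s0=1 s2=0 s5=0 s3=0 s6=0 s1=1
t2.Δ4 clk=1 s4=1 s0=0 s2=0 s5=0 s3=1 s6=1 s1=1
t2.Δ5 clk=1 s4=1 s0=1 s2=0 s5=0 s3=1 s6=0 s1=1
t2.Δ6 clk=1 s4=1 s0=1 s2=0 s5=0 s3=1 s6=1 s1=1
t3.Δ0 clk=1 s4=1 s0=1 s2=0 s5=0 s3=1 s6=1 s1=1
t3.Δ1 clk=0 s4=1 s0=1 s2=0 s5=0 s3=1 s6=1 s1=1
t4.Δ0 clk=0 s4=1 s0=1 s2=0 s5=0 s3=1 s6=1 s1=1
t4.Δ1 clk=1 s4=1 s0=1 s2=0 s5=0 s3=1 s6=1 s1=1
t4.Δ2 clk=1 s4=1 s0=1 s2=1 s5=0 s3=1 s6=1 s1=1
t4.Δ3 clk=1 s4=0 s0=0 s2=1 s5=0 s3=0 s6=1 s1=1
t4.Δ4 clk=1 s4=0 s0=1 s2=1 s5=0 s3=1 s6=0 s1=1
t4.Δ5 clk=1 s4=0 s0=0 s2=1 s5=0 s3=1 s6=0 s1=1
t5.Δ0 clk=1 s4=0 s0=0 s2=1 s5=0 s3=1 s6=0 s1=1
t5.Δ1 clk=0 s4=0 s0=0 s2=1 s5=0 s3=1 s6=0 s1=1
t6.Δ0 clk=0 s4=0 s0=0 s2=1 s5=0 s3=1 s6=0 s1=1
t6.Δ1 clk=1 s4=0 s0=0 s2=1 s5=0 s3=1 s6=0 s1=1
t6.Δ2 clk=1 s4=0 s0=0 s2=0 s5=0 s3=1 s6=0 s1=1
t6.Δ3 clk=1 s4=1 s0=1 s2=0 s5=0 s3=0 s6=0 s1=1
t6.Δ4 clk=1 s4=1 s0=0 s2=0 s5=0 s3=1 s6=1 s1=1
t6.Δ5 clk=1 s4=1 s0=1 s2=0 s5=0 s3=1 s6=0 s1=1
t6.Δ6 clk=1 s4=1 s0=1 s2=0 s5=0 s3=1 s6=1 s1=1
t7.Δ0 clk=1 s4=1 s0=1 s2=0 s5=0 s3=1 s6=1 s1=1
t7.Δ1 clk=0 s4=1 s0=1 s2=0 s5=0 s3=1 s6=1 s1=1
t8.Δ0 clk=0 s4=1 s0=1 s2=0 s5=0 s3=1 s6=1 s1=1
t8.Δ1 clk=1 s4=1 s0=1 s2=0 s5=0 s3=1 s6=1 s1=1
t8.Δ2 clk=1 s4=1 s0=1 s2=1 s5=0 s3=1 s6=1 s1=1
t8.Δ3 clk=1 s4=0 s0=0 s2=1 s5=0 s3=0 s6=1 s1=1
t8.Δ4 clk=1 s4=0 s0=1 s2=1 s5=0 s3=1 s6=0 s1=1
t8.Δ5 clk=1 s4=0 s0=0 s2=1 s5=0 s3=1 s6=0 s1=1
t9.Δ0 clk=1 s4=0 s0=0 s2=1 s5=0 s3=1 s6=0 s1=1
t9.Δ1 clk=0 s4=0 s0=0 s2=1 s5=0 s3=1 s6=0 s1=1
t10.Δ0 clk=0 s4=0 s0=0 s2=1 s5=0 s3=1 s6=0 s1=1
t10.Δ1 clk=1 s4=0 s0=0 s2=1 s5=0 s3=1 s6=0 s1=1
t10.Δ2 clk=1 s4=0 s0=0 s2=0 s5=0 s3=1 s6=0 s1=1
t10.Δ3 clk=1 s4=1 s0=1 s2=0 s5=0 s3=0 s6=0 s1=1
t10.Δ4 clk=1 s4=1 s0=0 s2=0 s5=0 s3=1 s6=1 s1=1
t10.Δ5 clk=1 s4=1 s0=1 s2=0 s5=0 s3=1 s6=0 s1=1
t10.Δ6 clk=1 s4=1 s0=1 s2=0 s5=0 s3=1 s6=1 s1=1
t11.Δ0 clk=1 s4=1 s0=1 s2=0 s5=0 s3=1 s6=1 s1=1
t11.Δ1 clk=0 s4=1 s0=1 s2=0 s5=0 s3=1 s6=1 s1=1
t12.Δ0 clk=0 s4=1 s0=1 s2=0 s5=0 s3=1 s6=1 s1=1
t12.Δ1 clk=1 s4=1 s0=1 s2=0 s5=0 s3=1 s6=1 s1=1
t12.Δ2 clk=1 s4=1 s0=1 s2=1 s5=0 s3=1 s6=1 s1=1
t12.Δ3 clk=1 s4=0 s0=0 s2=1 s5=0 s3=0 s6=1 s1=1
t12.Δ4 clk=1 s4=0 s0=1 s2=1 s5=0 s3=1 s6=0 s1=1
t12.Δ5 clk=1 s4=0 s0=0 s2=1 s5=0 s3=1 s6=0 s1=1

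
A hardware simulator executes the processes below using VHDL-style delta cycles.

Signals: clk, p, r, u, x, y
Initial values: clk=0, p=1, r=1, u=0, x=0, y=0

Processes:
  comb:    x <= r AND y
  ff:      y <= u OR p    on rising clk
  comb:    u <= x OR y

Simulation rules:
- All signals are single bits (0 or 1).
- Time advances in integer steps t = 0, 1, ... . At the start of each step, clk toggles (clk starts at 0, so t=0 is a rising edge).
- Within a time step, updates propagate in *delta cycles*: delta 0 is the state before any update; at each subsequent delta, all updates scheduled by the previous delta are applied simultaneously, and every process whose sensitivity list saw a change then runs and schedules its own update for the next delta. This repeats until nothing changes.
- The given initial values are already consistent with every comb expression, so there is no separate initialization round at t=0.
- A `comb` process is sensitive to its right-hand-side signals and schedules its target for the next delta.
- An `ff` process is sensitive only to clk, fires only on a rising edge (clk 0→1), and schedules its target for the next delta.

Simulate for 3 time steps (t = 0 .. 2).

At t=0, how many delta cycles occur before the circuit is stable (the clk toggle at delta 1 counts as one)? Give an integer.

3

t=0 Δ0: clk=0 p=1 y=0 r=1 x=0 u=0
  Δ1: clk:0→1
  Δ2: y:0→1
  Δ3: x:0→1, u:0→1
  (3Δ to stable)
t=1 Δ0: clk=1 p=1 y=1 r=1 x=1 u=1
  Δ1: clk:1→0
  (1Δ to stable)
t=2 Δ0: clk=0 p=1 y=1 r=1 x=1 u=1
  Δ1: clk:0→1
  (1Δ to stable)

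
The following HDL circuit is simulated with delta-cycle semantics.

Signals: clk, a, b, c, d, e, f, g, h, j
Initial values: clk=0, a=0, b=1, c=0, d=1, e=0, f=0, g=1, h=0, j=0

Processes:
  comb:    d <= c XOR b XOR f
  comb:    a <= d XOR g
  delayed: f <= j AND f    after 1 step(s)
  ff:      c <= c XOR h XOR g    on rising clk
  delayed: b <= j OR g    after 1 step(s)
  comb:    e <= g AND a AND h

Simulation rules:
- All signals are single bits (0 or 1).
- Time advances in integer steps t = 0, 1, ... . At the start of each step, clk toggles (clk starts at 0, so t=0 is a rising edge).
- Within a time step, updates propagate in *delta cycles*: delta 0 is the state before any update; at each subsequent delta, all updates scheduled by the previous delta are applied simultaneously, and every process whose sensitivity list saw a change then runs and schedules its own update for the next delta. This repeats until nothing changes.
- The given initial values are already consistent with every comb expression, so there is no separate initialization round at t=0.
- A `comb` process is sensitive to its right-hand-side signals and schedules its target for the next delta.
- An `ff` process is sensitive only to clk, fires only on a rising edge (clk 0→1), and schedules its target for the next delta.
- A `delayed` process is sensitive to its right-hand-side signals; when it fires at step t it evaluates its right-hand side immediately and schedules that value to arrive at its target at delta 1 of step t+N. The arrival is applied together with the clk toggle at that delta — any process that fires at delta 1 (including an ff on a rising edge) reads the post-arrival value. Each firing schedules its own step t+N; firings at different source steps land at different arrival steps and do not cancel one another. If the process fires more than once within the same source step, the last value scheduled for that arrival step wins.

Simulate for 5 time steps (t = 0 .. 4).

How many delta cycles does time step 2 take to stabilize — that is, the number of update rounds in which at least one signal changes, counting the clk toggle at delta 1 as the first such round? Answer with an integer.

4

[bits: j,e,b,f,c,d,a,h,g,clk]
t=0: Δ0=0010010010 Δ1=0010010011 Δ2=0010110011 Δ3=0010100011 Δ4=0010101011 | 4Δ
t=1: Δ0=0010101011 Δ1=0010101010 | 1Δ
t=2: Δ0=0010101010 Δ1=0010101011 Δ2=0010001011 Δ3=0010011011 Δ4=0010010011 | 4Δ
t=3: Δ0=0010010011 Δ1=0010010010 | 1Δ
t=4: Δ0=0010010010 Δ1=0010010011 Δ2=0010110011 Δ3=0010100011 Δ4=0010101011 | 4Δ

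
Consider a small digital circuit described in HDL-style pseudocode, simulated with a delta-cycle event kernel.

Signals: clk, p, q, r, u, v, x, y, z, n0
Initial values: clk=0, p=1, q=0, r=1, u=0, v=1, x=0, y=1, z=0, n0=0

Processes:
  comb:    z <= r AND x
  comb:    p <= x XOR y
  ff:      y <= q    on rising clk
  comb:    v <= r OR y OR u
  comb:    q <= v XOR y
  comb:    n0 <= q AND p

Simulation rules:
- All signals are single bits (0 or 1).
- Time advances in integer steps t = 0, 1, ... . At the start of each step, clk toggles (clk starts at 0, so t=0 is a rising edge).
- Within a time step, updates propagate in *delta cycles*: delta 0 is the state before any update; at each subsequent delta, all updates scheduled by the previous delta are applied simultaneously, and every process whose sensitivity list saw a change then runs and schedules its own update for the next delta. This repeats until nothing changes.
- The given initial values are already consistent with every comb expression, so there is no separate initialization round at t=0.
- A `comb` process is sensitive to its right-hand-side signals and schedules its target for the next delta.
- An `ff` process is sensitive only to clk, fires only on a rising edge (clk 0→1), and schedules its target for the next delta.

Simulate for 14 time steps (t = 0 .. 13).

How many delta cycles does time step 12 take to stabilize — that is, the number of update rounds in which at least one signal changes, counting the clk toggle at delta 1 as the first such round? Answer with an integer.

[bits: z,q,r,p,n0,x,u,v,y,clk]
t=0: Δ0=0011000110 Δ1=0011000111 Δ2=0011000101 Δ3=0110000101 | 3Δ
t=1: Δ0=0110000101 Δ1=0110000100 | 1Δ
t=2: Δ0=0110000100 Δ1=0110000101 Δ2=0110000111 Δ3=0011000111 | 3Δ
t=3: Δ0=0011000111 Δ1=0011000110 | 1Δ
t=4: Δ0=0011000110 Δ1=0011000111 Δ2=0011000101 Δ3=0110000101 | 3Δ
t=5: Δ0=0110000101 Δ1=0110000100 | 1Δ
t=6: Δ0=0110000100 Δ1=0110000101 Δ2=0110000111 Δ3=0011000111 | 3Δ
t=7: Δ0=0011000111 Δ1=0011000110 | 1Δ
t=8: Δ0=0011000110 Δ1=0011000111 Δ2=0011000101 Δ3=0110000101 | 3Δ
t=9: Δ0=0110000101 Δ1=0110000100 | 1Δ
t=10: Δ0=0110000100 Δ1=0110000101 Δ2=0110000111 Δ3=0011000111 | 3Δ
t=11: Δ0=0011000111 Δ1=0011000110 | 1Δ
t=12: Δ0=0011000110 Δ1=0011000111 Δ2=0011000101 Δ3=0110000101 | 3Δ
t=13: Δ0=0110000101 Δ1=0110000100 | 1Δ

3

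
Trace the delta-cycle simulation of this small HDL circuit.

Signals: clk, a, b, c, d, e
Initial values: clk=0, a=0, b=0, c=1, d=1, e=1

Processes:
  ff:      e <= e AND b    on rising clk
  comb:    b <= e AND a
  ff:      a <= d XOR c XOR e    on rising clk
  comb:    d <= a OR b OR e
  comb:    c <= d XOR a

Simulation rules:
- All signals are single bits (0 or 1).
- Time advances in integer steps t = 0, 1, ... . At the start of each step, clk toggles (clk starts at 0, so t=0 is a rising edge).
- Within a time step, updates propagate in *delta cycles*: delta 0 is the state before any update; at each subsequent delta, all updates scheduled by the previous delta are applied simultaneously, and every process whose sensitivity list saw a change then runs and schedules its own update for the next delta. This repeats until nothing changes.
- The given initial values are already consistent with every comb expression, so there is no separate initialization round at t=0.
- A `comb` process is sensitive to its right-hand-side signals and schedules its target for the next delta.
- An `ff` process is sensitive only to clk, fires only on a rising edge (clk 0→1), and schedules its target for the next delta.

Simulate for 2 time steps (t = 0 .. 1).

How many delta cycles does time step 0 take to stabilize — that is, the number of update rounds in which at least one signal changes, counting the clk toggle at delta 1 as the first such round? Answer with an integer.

[bits: e,clk,a,b,d,c]
t=0: Δ0=100011 Δ1=110011 Δ2=011011 Δ3=011010 | 3Δ
t=1: Δ0=011010 Δ1=001010 | 1Δ

3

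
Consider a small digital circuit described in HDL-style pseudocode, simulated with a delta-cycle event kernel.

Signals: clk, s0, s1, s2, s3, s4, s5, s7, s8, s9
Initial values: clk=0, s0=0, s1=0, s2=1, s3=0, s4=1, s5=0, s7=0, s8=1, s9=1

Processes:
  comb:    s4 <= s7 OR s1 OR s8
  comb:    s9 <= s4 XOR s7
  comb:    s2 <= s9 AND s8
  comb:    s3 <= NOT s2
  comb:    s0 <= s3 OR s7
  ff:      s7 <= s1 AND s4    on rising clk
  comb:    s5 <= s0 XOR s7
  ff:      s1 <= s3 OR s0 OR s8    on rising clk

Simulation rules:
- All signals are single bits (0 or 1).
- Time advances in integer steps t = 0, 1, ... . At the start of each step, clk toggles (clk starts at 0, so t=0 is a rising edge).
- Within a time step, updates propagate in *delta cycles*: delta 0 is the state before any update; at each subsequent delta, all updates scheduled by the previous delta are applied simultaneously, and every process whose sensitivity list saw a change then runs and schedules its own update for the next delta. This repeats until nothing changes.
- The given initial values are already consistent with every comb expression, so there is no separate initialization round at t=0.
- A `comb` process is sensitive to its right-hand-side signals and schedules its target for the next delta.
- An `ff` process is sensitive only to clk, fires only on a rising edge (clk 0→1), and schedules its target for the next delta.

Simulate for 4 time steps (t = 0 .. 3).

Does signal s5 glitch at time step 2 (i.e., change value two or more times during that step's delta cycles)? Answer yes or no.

t=0 Δ0: s9=1 s1=0 s8=1 s5=0 s7=0 s4=1 s0=0 clk=0 s2=1 s3=0
  Δ1: clk:0→1
  Δ2: s1:0→1
  (2Δ to stable)
t=1 Δ0: s9=1 s1=1 s8=1 s5=0 s7=0 s4=1 s0=0 clk=1 s2=1 s3=0
  Δ1: clk:1→0
  (1Δ to stable)
t=2 Δ0: s9=1 s1=1 s8=1 s5=0 s7=0 s4=1 s0=0 clk=0 s2=1 s3=0
  Δ1: clk:0→1
  Δ2: s7:0→1
  Δ3: s9:1→0, s5:0→1, s0:0→1
  Δ4: s5:1→0, s2:1→0
  Δ5: s3:0→1
  (5Δ to stable)
t=3 Δ0: s9=0 s1=1 s8=1 s5=0 s7=1 s4=1 s0=1 clk=1 s2=0 s3=1
  Δ1: clk:1→0
  (1Δ to stable)

yes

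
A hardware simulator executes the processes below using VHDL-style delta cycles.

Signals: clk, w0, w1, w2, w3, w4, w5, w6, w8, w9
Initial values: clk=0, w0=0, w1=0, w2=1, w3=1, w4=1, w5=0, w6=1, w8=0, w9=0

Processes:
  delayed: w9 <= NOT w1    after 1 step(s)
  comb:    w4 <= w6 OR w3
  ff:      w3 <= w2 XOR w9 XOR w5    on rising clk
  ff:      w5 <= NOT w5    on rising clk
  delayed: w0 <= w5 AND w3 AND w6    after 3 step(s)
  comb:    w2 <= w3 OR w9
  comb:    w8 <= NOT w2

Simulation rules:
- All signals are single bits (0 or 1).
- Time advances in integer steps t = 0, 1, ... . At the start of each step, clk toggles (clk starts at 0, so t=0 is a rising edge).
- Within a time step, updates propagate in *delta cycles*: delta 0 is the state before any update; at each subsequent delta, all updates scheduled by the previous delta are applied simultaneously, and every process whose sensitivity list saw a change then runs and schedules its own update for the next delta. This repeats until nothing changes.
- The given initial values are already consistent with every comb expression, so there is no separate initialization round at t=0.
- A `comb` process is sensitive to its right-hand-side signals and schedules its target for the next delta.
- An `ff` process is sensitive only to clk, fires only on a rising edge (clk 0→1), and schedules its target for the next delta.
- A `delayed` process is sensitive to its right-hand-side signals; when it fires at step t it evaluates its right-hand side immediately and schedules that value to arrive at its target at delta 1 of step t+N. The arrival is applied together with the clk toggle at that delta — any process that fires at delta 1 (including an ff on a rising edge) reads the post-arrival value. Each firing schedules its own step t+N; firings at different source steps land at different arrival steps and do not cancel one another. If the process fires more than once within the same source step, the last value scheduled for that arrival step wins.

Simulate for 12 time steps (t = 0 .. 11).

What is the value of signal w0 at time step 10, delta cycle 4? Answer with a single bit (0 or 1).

t=0 Δ0: w2=1 w4=1 w8=0 w6=1 w3=1 w0=0 w1=0 clk=0 w5=0 w9=0
  Δ1: clk:0→1
  Δ2: w5:0→1
  (2Δ to stable)
t=1 Δ0: w2=1 w4=1 w8=0 w6=1 w3=1 w0=0 w1=0 clk=1 w5=1 w9=0
  Δ1: clk:1→0
  (1Δ to stable)
t=2 Δ0: w2=1 w4=1 w8=0 w6=1 w3=1 w0=0 w1=0 clk=0 w5=1 w9=0
  Δ1: clk:0→1
  Δ2: w3:1→0, w5:1→0
  Δ3: w2:1→0
  Δ4: w8:0→1
  (4Δ to stable)
t=3 Δ0: w2=0 w4=1 w8=1 w6=1 w3=0 w0=0 w1=0 clk=1 w5=0 w9=0
  Δ1: w0:0→1, clk:1→0
  (1Δ to stable)
t=4 Δ0: w2=0 w4=1 w8=1 w6=1 w3=0 w0=1 w1=0 clk=0 w5=0 w9=0
  Δ1: clk:0→1
  Δ2: w5:0→1
  (2Δ to stable)
t=5 Δ0: w2=0 w4=1 w8=1 w6=1 w3=0 w0=1 w1=0 clk=1 w5=1 w9=0
  Δ1: w0:1→0, clk:1→0
  (1Δ to stable)
t=6 Δ0: w2=0 w4=1 w8=1 w6=1 w3=0 w0=0 w1=0 clk=0 w5=1 w9=0
  Δ1: clk:0→1
  Δ2: w3:0→1, w5:1→0
  Δ3: w2:0→1
  Δ4: w8:1→0
  (4Δ to stable)
t=7 Δ0: w2=1 w4=1 w8=0 w6=1 w3=1 w0=0 w1=0 clk=1 w5=0 w9=0
  Δ1: clk:1→0
  (1Δ to stable)
t=8 Δ0: w2=1 w4=1 w8=0 w6=1 w3=1 w0=0 w1=0 clk=0 w5=0 w9=0
  Δ1: clk:0→1
  Δ2: w5:0→1
  (2Δ to stable)
t=9 Δ0: w2=1 w4=1 w8=0 w6=1 w3=1 w0=0 w1=0 clk=1 w5=1 w9=0
  Δ1: clk:1→0
  (1Δ to stable)
t=10 Δ0: w2=1 w4=1 w8=0 w6=1 w3=1 w0=0 w1=0 clk=0 w5=1 w9=0
  Δ1: clk:0→1
  Δ2: w3:1→0, w5:1→0
  Δ3: w2:1→0
  Δ4: w8:0→1
  (4Δ to stable)
t=11 Δ0: w2=0 w4=1 w8=1 w6=1 w3=0 w0=0 w1=0 clk=1 w5=0 w9=0
  Δ1: w0:0→1, clk:1→0
  (1Δ to stable)

0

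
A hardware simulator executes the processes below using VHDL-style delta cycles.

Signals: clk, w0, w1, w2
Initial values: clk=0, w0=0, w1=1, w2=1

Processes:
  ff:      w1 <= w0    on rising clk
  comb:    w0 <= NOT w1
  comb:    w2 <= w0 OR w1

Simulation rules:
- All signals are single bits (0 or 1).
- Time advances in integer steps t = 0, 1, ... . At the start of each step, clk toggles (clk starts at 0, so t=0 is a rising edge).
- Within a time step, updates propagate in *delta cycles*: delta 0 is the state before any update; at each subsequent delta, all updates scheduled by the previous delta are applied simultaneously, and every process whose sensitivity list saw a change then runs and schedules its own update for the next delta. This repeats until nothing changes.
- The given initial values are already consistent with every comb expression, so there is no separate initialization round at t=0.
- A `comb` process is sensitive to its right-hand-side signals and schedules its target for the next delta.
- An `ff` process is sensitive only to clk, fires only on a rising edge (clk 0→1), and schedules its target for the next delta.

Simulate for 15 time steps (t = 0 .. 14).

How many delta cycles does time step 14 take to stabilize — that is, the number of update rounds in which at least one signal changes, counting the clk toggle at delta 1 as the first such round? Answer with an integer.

t0.Δ0 w0=0 clk=0 w2=1 w1=1
t0.Δ1 w0=0 clk=1 w2=1 w1=1
t0.Δ2 w0=0 clk=1 w2=1 w1=0
t0.Δ3 w0=1 clk=1 w2=0 w1=0
t0.Δ4 w0=1 clk=1 w2=1 w1=0
t1.Δ0 w0=1 clk=1 w2=1 w1=0
t1.Δ1 w0=1 clk=0 w2=1 w1=0
t2.Δ0 w0=1 clk=0 w2=1 w1=0
t2.Δ1 w0=1 clk=1 w2=1 w1=0
t2.Δ2 w0=1 clk=1 w2=1 w1=1
t2.Δ3 w0=0 clk=1 w2=1 w1=1
t3.Δ0 w0=0 clk=1 w2=1 w1=1
t3.Δ1 w0=0 clk=0 w2=1 w1=1
t4.Δ0 w0=0 clk=0 w2=1 w1=1
t4.Δ1 w0=0 clk=1 w2=1 w1=1
t4.Δ2 w0=0 clk=1 w2=1 w1=0
t4.Δ3 w0=1 clk=1 w2=0 w1=0
t4.Δ4 w0=1 clk=1 w2=1 w1=0
t5.Δ0 w0=1 clk=1 w2=1 w1=0
t5.Δ1 w0=1 clk=0 w2=1 w1=0
t6.Δ0 w0=1 clk=0 w2=1 w1=0
t6.Δ1 w0=1 clk=1 w2=1 w1=0
t6.Δ2 w0=1 clk=1 w2=1 w1=1
t6.Δ3 w0=0 clk=1 w2=1 w1=1
t7.Δ0 w0=0 clk=1 w2=1 w1=1
t7.Δ1 w0=0 clk=0 w2=1 w1=1
t8.Δ0 w0=0 clk=0 w2=1 w1=1
t8.Δ1 w0=0 clk=1 w2=1 w1=1
t8.Δ2 w0=0 clk=1 w2=1 w1=0
t8.Δ3 w0=1 clk=1 w2=0 w1=0
t8.Δ4 w0=1 clk=1 w2=1 w1=0
t9.Δ0 w0=1 clk=1 w2=1 w1=0
t9.Δ1 w0=1 clk=0 w2=1 w1=0
t10.Δ0 w0=1 clk=0 w2=1 w1=0
t10.Δ1 w0=1 clk=1 w2=1 w1=0
t10.Δ2 w0=1 clk=1 w2=1 w1=1
t10.Δ3 w0=0 clk=1 w2=1 w1=1
t11.Δ0 w0=0 clk=1 w2=1 w1=1
t11.Δ1 w0=0 clk=0 w2=1 w1=1
t12.Δ0 w0=0 clk=0 w2=1 w1=1
t12.Δ1 w0=0 clk=1 w2=1 w1=1
t12.Δ2 w0=0 clk=1 w2=1 w1=0
t12.Δ3 w0=1 clk=1 w2=0 w1=0
t12.Δ4 w0=1 clk=1 w2=1 w1=0
t13.Δ0 w0=1 clk=1 w2=1 w1=0
t13.Δ1 w0=1 clk=0 w2=1 w1=0
t14.Δ0 w0=1 clk=0 w2=1 w1=0
t14.Δ1 w0=1 clk=1 w2=1 w1=0
t14.Δ2 w0=1 clk=1 w2=1 w1=1
t14.Δ3 w0=0 clk=1 w2=1 w1=1

3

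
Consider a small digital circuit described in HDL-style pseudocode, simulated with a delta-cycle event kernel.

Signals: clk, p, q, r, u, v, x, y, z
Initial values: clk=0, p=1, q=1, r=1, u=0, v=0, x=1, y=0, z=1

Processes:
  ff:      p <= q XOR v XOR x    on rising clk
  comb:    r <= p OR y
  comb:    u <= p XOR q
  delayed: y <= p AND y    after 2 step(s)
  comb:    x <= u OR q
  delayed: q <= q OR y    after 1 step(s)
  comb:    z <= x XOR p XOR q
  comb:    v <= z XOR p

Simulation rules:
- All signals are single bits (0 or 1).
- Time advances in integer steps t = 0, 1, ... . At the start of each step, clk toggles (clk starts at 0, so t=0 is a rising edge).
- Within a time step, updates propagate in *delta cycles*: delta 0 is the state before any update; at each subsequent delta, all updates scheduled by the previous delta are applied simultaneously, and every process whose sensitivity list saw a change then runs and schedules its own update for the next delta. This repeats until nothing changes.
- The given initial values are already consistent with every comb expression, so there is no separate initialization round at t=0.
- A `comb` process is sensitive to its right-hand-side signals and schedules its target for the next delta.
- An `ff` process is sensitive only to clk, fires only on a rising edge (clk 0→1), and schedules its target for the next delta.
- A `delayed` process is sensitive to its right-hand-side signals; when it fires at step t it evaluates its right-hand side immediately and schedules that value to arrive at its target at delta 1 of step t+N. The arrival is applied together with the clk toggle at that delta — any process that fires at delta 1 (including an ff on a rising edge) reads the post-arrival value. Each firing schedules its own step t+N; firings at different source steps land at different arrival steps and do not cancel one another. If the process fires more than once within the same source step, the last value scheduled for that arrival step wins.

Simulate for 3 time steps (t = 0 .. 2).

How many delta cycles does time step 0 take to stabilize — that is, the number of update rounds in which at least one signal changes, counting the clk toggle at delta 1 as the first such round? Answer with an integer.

t0.Δ0 v=0 r=1 u=0 clk=0 y=0 q=1 p=1 z=1 x=1
t0.Δ1 v=0 r=1 u=0 clk=1 y=0 q=1 p=1 z=1 x=1
t0.Δ2 v=0 r=1 u=0 clk=1 y=0 q=1 p=0 z=1 x=1
t0.Δ3 v=1 r=0 u=1 clk=1 y=0 q=1 p=0 z=0 x=1
t0.Δ4 v=0 r=0 u=1 clk=1 y=0 q=1 p=0 z=0 x=1
t1.Δ0 v=0 r=0 u=1 clk=1 y=0 q=1 p=0 z=0 x=1
t1.Δ1 v=0 r=0 u=1 clk=0 y=0 q=1 p=0 z=0 x=1
t2.Δ0 v=0 r=0 u=1 clk=0 y=0 q=1 p=0 z=0 x=1
t2.Δ1 v=0 r=0 u=1 clk=1 y=0 q=1 p=0 z=0 x=1

4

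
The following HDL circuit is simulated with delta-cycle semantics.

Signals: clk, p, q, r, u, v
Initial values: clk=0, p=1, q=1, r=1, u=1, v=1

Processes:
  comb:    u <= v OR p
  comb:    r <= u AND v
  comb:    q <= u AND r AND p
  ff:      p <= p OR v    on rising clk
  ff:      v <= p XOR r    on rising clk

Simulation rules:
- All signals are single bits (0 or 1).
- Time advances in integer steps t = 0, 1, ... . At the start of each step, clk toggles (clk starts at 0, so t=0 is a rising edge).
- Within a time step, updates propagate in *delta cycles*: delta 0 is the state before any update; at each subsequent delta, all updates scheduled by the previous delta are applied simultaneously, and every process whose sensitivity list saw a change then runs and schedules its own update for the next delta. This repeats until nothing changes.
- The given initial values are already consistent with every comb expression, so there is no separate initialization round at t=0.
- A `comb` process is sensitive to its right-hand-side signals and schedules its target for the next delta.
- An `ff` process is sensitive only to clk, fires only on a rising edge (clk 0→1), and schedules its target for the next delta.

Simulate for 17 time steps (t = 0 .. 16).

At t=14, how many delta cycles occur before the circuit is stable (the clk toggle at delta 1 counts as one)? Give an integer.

4

t0.Δ0 u=1 clk=0 p=1 q=1 r=1 v=1
t0.Δ1 u=1 clk=1 p=1 q=1 r=1 v=1
t0.Δ2 u=1 clk=1 p=1 q=1 r=1 v=0
t0.Δ3 u=1 clk=1 p=1 q=1 r=0 v=0
t0.Δ4 u=1 clk=1 p=1 q=0 r=0 v=0
t1.Δ0 u=1 clk=1 p=1 q=0 r=0 v=0
t1.Δ1 u=1 clk=0 p=1 q=0 r=0 v=0
t2.Δ0 u=1 clk=0 p=1 q=0 r=0 v=0
t2.Δ1 u=1 clk=1 p=1 q=0 r=0 v=0
t2.Δ2 u=1 clk=1 p=1 q=0 r=0 v=1
t2.Δ3 u=1 clk=1 p=1 q=0 r=1 v=1
t2.Δ4 u=1 clk=1 p=1 q=1 r=1 v=1
t3.Δ0 u=1 clk=1 p=1 q=1 r=1 v=1
t3.Δ1 u=1 clk=0 p=1 q=1 r=1 v=1
t4.Δ0 u=1 clk=0 p=1 q=1 r=1 v=1
t4.Δ1 u=1 clk=1 p=1 q=1 r=1 v=1
t4.Δ2 u=1 clk=1 p=1 q=1 r=1 v=0
t4.Δ3 u=1 clk=1 p=1 q=1 r=0 v=0
t4.Δ4 u=1 clk=1 p=1 q=0 r=0 v=0
t5.Δ0 u=1 clk=1 p=1 q=0 r=0 v=0
t5.Δ1 u=1 clk=0 p=1 q=0 r=0 v=0
t6.Δ0 u=1 clk=0 p=1 q=0 r=0 v=0
t6.Δ1 u=1 clk=1 p=1 q=0 r=0 v=0
t6.Δ2 u=1 clk=1 p=1 q=0 r=0 v=1
t6.Δ3 u=1 clk=1 p=1 q=0 r=1 v=1
t6.Δ4 u=1 clk=1 p=1 q=1 r=1 v=1
t7.Δ0 u=1 clk=1 p=1 q=1 r=1 v=1
t7.Δ1 u=1 clk=0 p=1 q=1 r=1 v=1
t8.Δ0 u=1 clk=0 p=1 q=1 r=1 v=1
t8.Δ1 u=1 clk=1 p=1 q=1 r=1 v=1
t8.Δ2 u=1 clk=1 p=1 q=1 r=1 v=0
t8.Δ3 u=1 clk=1 p=1 q=1 r=0 v=0
t8.Δ4 u=1 clk=1 p=1 q=0 r=0 v=0
t9.Δ0 u=1 clk=1 p=1 q=0 r=0 v=0
t9.Δ1 u=1 clk=0 p=1 q=0 r=0 v=0
t10.Δ0 u=1 clk=0 p=1 q=0 r=0 v=0
t10.Δ1 u=1 clk=1 p=1 q=0 r=0 v=0
t10.Δ2 u=1 clk=1 p=1 q=0 r=0 v=1
t10.Δ3 u=1 clk=1 p=1 q=0 r=1 v=1
t10.Δ4 u=1 clk=1 p=1 q=1 r=1 v=1
t11.Δ0 u=1 clk=1 p=1 q=1 r=1 v=1
t11.Δ1 u=1 clk=0 p=1 q=1 r=1 v=1
t12.Δ0 u=1 clk=0 p=1 q=1 r=1 v=1
t12.Δ1 u=1 clk=1 p=1 q=1 r=1 v=1
t12.Δ2 u=1 clk=1 p=1 q=1 r=1 v=0
t12.Δ3 u=1 clk=1 p=1 q=1 r=0 v=0
t12.Δ4 u=1 clk=1 p=1 q=0 r=0 v=0
t13.Δ0 u=1 clk=1 p=1 q=0 r=0 v=0
t13.Δ1 u=1 clk=0 p=1 q=0 r=0 v=0
t14.Δ0 u=1 clk=0 p=1 q=0 r=0 v=0
t14.Δ1 u=1 clk=1 p=1 q=0 r=0 v=0
t14.Δ2 u=1 clk=1 p=1 q=0 r=0 v=1
t14.Δ3 u=1 clk=1 p=1 q=0 r=1 v=1
t14.Δ4 u=1 clk=1 p=1 q=1 r=1 v=1
t15.Δ0 u=1 clk=1 p=1 q=1 r=1 v=1
t15.Δ1 u=1 clk=0 p=1 q=1 r=1 v=1
t16.Δ0 u=1 clk=0 p=1 q=1 r=1 v=1
t16.Δ1 u=1 clk=1 p=1 q=1 r=1 v=1
t16.Δ2 u=1 clk=1 p=1 q=1 r=1 v=0
t16.Δ3 u=1 clk=1 p=1 q=1 r=0 v=0
t16.Δ4 u=1 clk=1 p=1 q=0 r=0 v=0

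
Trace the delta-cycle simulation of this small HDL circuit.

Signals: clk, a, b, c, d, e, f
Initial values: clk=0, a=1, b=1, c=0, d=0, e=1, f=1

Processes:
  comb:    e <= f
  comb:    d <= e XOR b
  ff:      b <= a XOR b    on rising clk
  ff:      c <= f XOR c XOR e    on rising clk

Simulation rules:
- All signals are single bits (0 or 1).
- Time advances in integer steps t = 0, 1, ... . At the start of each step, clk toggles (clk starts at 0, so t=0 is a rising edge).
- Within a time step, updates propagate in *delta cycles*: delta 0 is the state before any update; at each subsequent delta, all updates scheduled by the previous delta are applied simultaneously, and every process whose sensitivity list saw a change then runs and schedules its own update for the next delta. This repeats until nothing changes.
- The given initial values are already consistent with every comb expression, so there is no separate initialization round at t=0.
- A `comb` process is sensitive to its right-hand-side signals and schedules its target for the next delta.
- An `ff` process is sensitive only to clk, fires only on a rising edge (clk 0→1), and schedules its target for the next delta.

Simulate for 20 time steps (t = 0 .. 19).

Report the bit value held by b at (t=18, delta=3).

t=0 Δ0: a=1 c=0 d=0 b=1 f=1 e=1 clk=0
  Δ1: clk:0→1
  Δ2: b:1→0
  Δ3: d:0→1
  (3Δ to stable)
t=1 Δ0: a=1 c=0 d=1 b=0 f=1 e=1 clk=1
  Δ1: clk:1→0
  (1Δ to stable)
t=2 Δ0: a=1 c=0 d=1 b=0 f=1 e=1 clk=0
  Δ1: clk:0→1
  Δ2: b:0→1
  Δ3: d:1→0
  (3Δ to stable)
t=3 Δ0: a=1 c=0 d=0 b=1 f=1 e=1 clk=1
  Δ1: clk:1→0
  (1Δ to stable)
t=4 Δ0: a=1 c=0 d=0 b=1 f=1 e=1 clk=0
  Δ1: clk:0→1
  Δ2: b:1→0
  Δ3: d:0→1
  (3Δ to stable)
t=5 Δ0: a=1 c=0 d=1 b=0 f=1 e=1 clk=1
  Δ1: clk:1→0
  (1Δ to stable)
t=6 Δ0: a=1 c=0 d=1 b=0 f=1 e=1 clk=0
  Δ1: clk:0→1
  Δ2: b:0→1
  Δ3: d:1→0
  (3Δ to stable)
t=7 Δ0: a=1 c=0 d=0 b=1 f=1 e=1 clk=1
  Δ1: clk:1→0
  (1Δ to stable)
t=8 Δ0: a=1 c=0 d=0 b=1 f=1 e=1 clk=0
  Δ1: clk:0→1
  Δ2: b:1→0
  Δ3: d:0→1
  (3Δ to stable)
t=9 Δ0: a=1 c=0 d=1 b=0 f=1 e=1 clk=1
  Δ1: clk:1→0
  (1Δ to stable)
t=10 Δ0: a=1 c=0 d=1 b=0 f=1 e=1 clk=0
  Δ1: clk:0→1
  Δ2: b:0→1
  Δ3: d:1→0
  (3Δ to stable)
t=11 Δ0: a=1 c=0 d=0 b=1 f=1 e=1 clk=1
  Δ1: clk:1→0
  (1Δ to stable)
t=12 Δ0: a=1 c=0 d=0 b=1 f=1 e=1 clk=0
  Δ1: clk:0→1
  Δ2: b:1→0
  Δ3: d:0→1
  (3Δ to stable)
t=13 Δ0: a=1 c=0 d=1 b=0 f=1 e=1 clk=1
  Δ1: clk:1→0
  (1Δ to stable)
t=14 Δ0: a=1 c=0 d=1 b=0 f=1 e=1 clk=0
  Δ1: clk:0→1
  Δ2: b:0→1
  Δ3: d:1→0
  (3Δ to stable)
t=15 Δ0: a=1 c=0 d=0 b=1 f=1 e=1 clk=1
  Δ1: clk:1→0
  (1Δ to stable)
t=16 Δ0: a=1 c=0 d=0 b=1 f=1 e=1 clk=0
  Δ1: clk:0→1
  Δ2: b:1→0
  Δ3: d:0→1
  (3Δ to stable)
t=17 Δ0: a=1 c=0 d=1 b=0 f=1 e=1 clk=1
  Δ1: clk:1→0
  (1Δ to stable)
t=18 Δ0: a=1 c=0 d=1 b=0 f=1 e=1 clk=0
  Δ1: clk:0→1
  Δ2: b:0→1
  Δ3: d:1→0
  (3Δ to stable)
t=19 Δ0: a=1 c=0 d=0 b=1 f=1 e=1 clk=1
  Δ1: clk:1→0
  (1Δ to stable)

1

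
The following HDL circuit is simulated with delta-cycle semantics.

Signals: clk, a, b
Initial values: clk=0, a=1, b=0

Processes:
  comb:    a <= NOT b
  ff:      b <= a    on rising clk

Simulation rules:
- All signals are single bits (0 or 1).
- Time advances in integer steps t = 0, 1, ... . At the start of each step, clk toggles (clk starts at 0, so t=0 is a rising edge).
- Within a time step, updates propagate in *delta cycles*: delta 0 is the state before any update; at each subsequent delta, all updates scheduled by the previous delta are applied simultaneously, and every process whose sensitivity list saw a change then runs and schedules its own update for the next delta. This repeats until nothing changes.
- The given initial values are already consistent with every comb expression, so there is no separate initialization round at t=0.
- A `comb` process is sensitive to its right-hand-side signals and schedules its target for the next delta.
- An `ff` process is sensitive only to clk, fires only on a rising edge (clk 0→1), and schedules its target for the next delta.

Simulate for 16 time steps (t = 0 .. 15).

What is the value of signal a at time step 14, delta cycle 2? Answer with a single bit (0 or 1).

t0.Δ0 a=1 clk=0 b=0
t0.Δ1 a=1 clk=1 b=0
t0.Δ2 a=1 clk=1 b=1
t0.Δ3 a=0 clk=1 b=1
t1.Δ0 a=0 clk=1 b=1
t1.Δ1 a=0 clk=0 b=1
t2.Δ0 a=0 clk=0 b=1
t2.Δ1 a=0 clk=1 b=1
t2.Δ2 a=0 clk=1 b=0
t2.Δ3 a=1 clk=1 b=0
t3.Δ0 a=1 clk=1 b=0
t3.Δ1 a=1 clk=0 b=0
t4.Δ0 a=1 clk=0 b=0
t4.Δ1 a=1 clk=1 b=0
t4.Δ2 a=1 clk=1 b=1
t4.Δ3 a=0 clk=1 b=1
t5.Δ0 a=0 clk=1 b=1
t5.Δ1 a=0 clk=0 b=1
t6.Δ0 a=0 clk=0 b=1
t6.Δ1 a=0 clk=1 b=1
t6.Δ2 a=0 clk=1 b=0
t6.Δ3 a=1 clk=1 b=0
t7.Δ0 a=1 clk=1 b=0
t7.Δ1 a=1 clk=0 b=0
t8.Δ0 a=1 clk=0 b=0
t8.Δ1 a=1 clk=1 b=0
t8.Δ2 a=1 clk=1 b=1
t8.Δ3 a=0 clk=1 b=1
t9.Δ0 a=0 clk=1 b=1
t9.Δ1 a=0 clk=0 b=1
t10.Δ0 a=0 clk=0 b=1
t10.Δ1 a=0 clk=1 b=1
t10.Δ2 a=0 clk=1 b=0
t10.Δ3 a=1 clk=1 b=0
t11.Δ0 a=1 clk=1 b=0
t11.Δ1 a=1 clk=0 b=0
t12.Δ0 a=1 clk=0 b=0
t12.Δ1 a=1 clk=1 b=0
t12.Δ2 a=1 clk=1 b=1
t12.Δ3 a=0 clk=1 b=1
t13.Δ0 a=0 clk=1 b=1
t13.Δ1 a=0 clk=0 b=1
t14.Δ0 a=0 clk=0 b=1
t14.Δ1 a=0 clk=1 b=1
t14.Δ2 a=0 clk=1 b=0
t14.Δ3 a=1 clk=1 b=0
t15.Δ0 a=1 clk=1 b=0
t15.Δ1 a=1 clk=0 b=0

0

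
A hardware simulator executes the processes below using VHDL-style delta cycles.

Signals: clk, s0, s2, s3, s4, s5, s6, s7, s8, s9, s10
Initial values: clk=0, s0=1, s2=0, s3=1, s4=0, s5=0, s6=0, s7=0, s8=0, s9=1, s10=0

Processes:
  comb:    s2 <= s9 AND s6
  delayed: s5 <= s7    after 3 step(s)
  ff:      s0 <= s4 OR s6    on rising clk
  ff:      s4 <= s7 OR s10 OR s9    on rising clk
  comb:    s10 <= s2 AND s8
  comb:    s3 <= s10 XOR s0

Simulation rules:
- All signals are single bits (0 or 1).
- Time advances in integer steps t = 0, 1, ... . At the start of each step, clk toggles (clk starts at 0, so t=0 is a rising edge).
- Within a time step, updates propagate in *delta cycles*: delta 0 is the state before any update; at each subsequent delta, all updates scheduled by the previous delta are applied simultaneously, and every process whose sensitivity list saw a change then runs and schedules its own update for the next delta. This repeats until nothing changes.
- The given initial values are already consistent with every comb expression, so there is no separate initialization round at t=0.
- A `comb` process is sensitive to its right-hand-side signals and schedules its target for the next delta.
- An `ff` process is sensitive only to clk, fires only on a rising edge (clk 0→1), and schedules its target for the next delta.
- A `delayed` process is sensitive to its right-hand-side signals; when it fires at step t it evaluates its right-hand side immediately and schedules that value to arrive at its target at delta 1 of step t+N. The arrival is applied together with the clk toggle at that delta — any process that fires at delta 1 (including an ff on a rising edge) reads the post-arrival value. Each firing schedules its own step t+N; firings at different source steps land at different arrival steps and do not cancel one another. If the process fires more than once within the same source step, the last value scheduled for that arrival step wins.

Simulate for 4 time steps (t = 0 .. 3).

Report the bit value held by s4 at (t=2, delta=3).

1

t=0 Δ0: clk=0 s8=0 s3=1 s2=0 s9=1 s0=1 s4=0 s6=0 s10=0 s5=0 s7=0
  Δ1: clk:0→1
  Δ2: s0:1→0, s4:0→1
  Δ3: s3:1→0
  (3Δ to stable)
t=1 Δ0: clk=1 s8=0 s3=0 s2=0 s9=1 s0=0 s4=1 s6=0 s10=0 s5=0 s7=0
  Δ1: clk:1→0
  (1Δ to stable)
t=2 Δ0: clk=0 s8=0 s3=0 s2=0 s9=1 s0=0 s4=1 s6=0 s10=0 s5=0 s7=0
  Δ1: clk:0→1
  Δ2: s0:0→1
  Δ3: s3:0→1
  (3Δ to stable)
t=3 Δ0: clk=1 s8=0 s3=1 s2=0 s9=1 s0=1 s4=1 s6=0 s10=0 s5=0 s7=0
  Δ1: clk:1→0
  (1Δ to stable)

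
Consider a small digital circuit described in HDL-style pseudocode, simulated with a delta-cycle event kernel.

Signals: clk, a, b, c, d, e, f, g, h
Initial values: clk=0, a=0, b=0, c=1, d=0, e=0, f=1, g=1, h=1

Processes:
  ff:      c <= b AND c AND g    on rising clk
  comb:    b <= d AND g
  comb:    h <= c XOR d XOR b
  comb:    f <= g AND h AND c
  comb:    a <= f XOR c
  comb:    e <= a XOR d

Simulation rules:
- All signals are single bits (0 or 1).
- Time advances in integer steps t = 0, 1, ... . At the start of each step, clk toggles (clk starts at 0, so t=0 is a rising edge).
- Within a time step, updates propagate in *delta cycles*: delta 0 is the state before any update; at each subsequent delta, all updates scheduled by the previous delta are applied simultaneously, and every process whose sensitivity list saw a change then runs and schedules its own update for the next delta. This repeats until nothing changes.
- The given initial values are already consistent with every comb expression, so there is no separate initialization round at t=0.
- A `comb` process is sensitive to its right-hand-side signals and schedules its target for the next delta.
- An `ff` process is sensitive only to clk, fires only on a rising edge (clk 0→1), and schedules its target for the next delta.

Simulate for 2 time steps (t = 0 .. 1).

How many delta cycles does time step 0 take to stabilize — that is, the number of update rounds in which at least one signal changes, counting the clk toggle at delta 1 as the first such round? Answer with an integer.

5

[bits: h,clk,e,d,c,g,b,f,a]
t=0: Δ0=100011010 Δ1=110011010 Δ2=110001010 Δ3=010001001 Δ4=011001000 Δ5=010001000 | 5Δ
t=1: Δ0=010001000 Δ1=000001000 | 1Δ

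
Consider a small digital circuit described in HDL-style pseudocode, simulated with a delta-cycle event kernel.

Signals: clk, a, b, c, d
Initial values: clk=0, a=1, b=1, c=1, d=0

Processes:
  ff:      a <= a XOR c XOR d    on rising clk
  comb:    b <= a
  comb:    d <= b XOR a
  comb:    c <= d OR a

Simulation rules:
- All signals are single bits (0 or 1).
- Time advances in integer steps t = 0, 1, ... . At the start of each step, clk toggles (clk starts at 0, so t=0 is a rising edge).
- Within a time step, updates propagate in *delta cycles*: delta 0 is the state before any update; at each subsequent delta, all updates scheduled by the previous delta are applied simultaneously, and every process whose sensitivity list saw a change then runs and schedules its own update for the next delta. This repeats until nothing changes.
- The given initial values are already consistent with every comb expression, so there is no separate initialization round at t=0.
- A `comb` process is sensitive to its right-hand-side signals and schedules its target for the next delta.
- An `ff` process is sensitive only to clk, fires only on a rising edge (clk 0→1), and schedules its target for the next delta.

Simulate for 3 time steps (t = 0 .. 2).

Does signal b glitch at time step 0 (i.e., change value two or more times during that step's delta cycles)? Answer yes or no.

[bits: d,c,clk,b,a]
t=0: Δ0=01011 Δ1=01111 Δ2=01110 Δ3=10100 Δ4=01100 Δ5=00100 | 5Δ
t=1: Δ0=00100 Δ1=00000 | 1Δ
t=2: Δ0=00000 Δ1=00100 | 1Δ

no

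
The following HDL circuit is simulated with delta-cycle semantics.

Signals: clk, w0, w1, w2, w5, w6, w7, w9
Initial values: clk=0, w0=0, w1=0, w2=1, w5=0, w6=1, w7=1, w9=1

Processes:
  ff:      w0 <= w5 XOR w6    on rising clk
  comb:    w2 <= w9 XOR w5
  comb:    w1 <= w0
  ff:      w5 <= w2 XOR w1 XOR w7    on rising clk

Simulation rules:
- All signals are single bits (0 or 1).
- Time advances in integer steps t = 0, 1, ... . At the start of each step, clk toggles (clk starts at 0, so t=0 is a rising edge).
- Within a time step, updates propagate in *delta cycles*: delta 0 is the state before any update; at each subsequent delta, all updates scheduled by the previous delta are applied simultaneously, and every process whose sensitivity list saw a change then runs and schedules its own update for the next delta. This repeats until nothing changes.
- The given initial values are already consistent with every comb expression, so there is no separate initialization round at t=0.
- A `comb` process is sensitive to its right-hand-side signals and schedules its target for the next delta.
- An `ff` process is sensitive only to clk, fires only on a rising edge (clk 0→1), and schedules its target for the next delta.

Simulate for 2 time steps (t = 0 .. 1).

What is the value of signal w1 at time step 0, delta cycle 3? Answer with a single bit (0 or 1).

t0.Δ0 clk=0 w6=1 w5=0 w2=1 w7=1 w9=1 w0=0 w1=0
t0.Δ1 clk=1 w6=1 w5=0 w2=1 w7=1 w9=1 w0=0 w1=0
t0.Δ2 clk=1 w6=1 w5=0 w2=1 w7=1 w9=1 w0=1 w1=0
t0.Δ3 clk=1 w6=1 w5=0 w2=1 w7=1 w9=1 w0=1 w1=1
t1.Δ0 clk=1 w6=1 w5=0 w2=1 w7=1 w9=1 w0=1 w1=1
t1.Δ1 clk=0 w6=1 w5=0 w2=1 w7=1 w9=1 w0=1 w1=1

1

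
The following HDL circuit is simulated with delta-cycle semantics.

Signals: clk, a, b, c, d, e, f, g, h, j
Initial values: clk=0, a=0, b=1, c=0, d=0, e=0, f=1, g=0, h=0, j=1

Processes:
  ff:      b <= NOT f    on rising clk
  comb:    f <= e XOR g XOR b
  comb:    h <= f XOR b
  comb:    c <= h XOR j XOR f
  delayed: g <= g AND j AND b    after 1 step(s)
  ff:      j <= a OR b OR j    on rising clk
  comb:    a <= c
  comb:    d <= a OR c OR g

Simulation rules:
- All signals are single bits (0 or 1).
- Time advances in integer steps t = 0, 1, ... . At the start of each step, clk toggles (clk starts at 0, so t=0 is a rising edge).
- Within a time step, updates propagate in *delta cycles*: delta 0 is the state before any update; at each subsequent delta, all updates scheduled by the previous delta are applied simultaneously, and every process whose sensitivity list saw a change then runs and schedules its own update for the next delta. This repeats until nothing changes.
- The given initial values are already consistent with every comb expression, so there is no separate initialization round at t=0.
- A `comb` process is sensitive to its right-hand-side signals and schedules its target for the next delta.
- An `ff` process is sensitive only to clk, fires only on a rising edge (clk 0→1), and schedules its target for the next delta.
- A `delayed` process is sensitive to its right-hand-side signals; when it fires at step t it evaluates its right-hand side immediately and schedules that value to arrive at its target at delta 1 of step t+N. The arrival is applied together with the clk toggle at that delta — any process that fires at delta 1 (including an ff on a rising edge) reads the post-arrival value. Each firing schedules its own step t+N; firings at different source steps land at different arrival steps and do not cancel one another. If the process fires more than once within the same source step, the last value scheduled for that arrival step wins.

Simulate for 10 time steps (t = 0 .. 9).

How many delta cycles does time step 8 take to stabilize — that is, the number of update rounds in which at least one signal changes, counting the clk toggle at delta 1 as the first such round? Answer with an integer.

6

t=0 Δ0: h=0 g=0 c=0 f=1 a=0 clk=0 d=0 b=1 j=1 e=0
  Δ1: clk:0→1
  Δ2: b:1→0
  Δ3: h:0→1, f:1→0
  Δ4: h:1→0
  Δ5: c:0→1
  Δ6: a:0→1, d:0→1
  (6Δ to stable)
t=1 Δ0: h=0 g=0 c=1 f=0 a=1 clk=1 d=1 b=0 j=1 e=0
  Δ1: clk:1→0
  (1Δ to stable)
t=2 Δ0: h=0 g=0 c=1 f=0 a=1 clk=0 d=1 b=0 j=1 e=0
  Δ1: clk:0→1
  Δ2: b:0→1
  Δ3: h:0→1, f:0→1
  Δ4: h:1→0
  Δ5: c:1→0
  Δ6: a:1→0
  Δ7: d:1→0
  (7Δ to stable)
t=3 Δ0: h=0 g=0 c=0 f=1 a=0 clk=1 d=0 b=1 j=1 e=0
  Δ1: clk:1→0
  (1Δ to stable)
t=4 Δ0: h=0 g=0 c=0 f=1 a=0 clk=0 d=0 b=1 j=1 e=0
  Δ1: clk:0→1
  Δ2: b:1→0
  Δ3: h:0→1, f:1→0
  Δ4: h:1→0
  Δ5: c:0→1
  Δ6: a:0→1, d:0→1
  (6Δ to stable)
t=5 Δ0: h=0 g=0 c=1 f=0 a=1 clk=1 d=1 b=0 j=1 e=0
  Δ1: clk:1→0
  (1Δ to stable)
t=6 Δ0: h=0 g=0 c=1 f=0 a=1 clk=0 d=1 b=0 j=1 e=0
  Δ1: clk:0→1
  Δ2: b:0→1
  Δ3: h:0→1, f:0→1
  Δ4: h:1→0
  Δ5: c:1→0
  Δ6: a:1→0
  Δ7: d:1→0
  (7Δ to stable)
t=7 Δ0: h=0 g=0 c=0 f=1 a=0 clk=1 d=0 b=1 j=1 e=0
  Δ1: clk:1→0
  (1Δ to stable)
t=8 Δ0: h=0 g=0 c=0 f=1 a=0 clk=0 d=0 b=1 j=1 e=0
  Δ1: clk:0→1
  Δ2: b:1→0
  Δ3: h:0→1, f:1→0
  Δ4: h:1→0
  Δ5: c:0→1
  Δ6: a:0→1, d:0→1
  (6Δ to stable)
t=9 Δ0: h=0 g=0 c=1 f=0 a=1 clk=1 d=1 b=0 j=1 e=0
  Δ1: clk:1→0
  (1Δ to stable)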